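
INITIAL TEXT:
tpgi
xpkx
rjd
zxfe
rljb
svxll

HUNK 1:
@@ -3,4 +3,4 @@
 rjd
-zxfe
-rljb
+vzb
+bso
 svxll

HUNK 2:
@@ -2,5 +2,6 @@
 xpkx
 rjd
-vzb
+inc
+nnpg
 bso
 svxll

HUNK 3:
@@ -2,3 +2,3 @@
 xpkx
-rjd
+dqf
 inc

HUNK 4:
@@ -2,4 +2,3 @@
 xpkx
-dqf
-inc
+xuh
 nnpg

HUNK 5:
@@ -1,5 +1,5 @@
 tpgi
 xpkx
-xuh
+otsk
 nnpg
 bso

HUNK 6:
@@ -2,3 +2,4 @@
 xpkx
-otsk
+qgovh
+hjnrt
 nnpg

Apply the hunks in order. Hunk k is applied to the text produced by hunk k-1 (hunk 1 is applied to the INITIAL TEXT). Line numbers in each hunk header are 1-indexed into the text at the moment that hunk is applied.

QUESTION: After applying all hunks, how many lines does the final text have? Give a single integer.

Hunk 1: at line 3 remove [zxfe,rljb] add [vzb,bso] -> 6 lines: tpgi xpkx rjd vzb bso svxll
Hunk 2: at line 2 remove [vzb] add [inc,nnpg] -> 7 lines: tpgi xpkx rjd inc nnpg bso svxll
Hunk 3: at line 2 remove [rjd] add [dqf] -> 7 lines: tpgi xpkx dqf inc nnpg bso svxll
Hunk 4: at line 2 remove [dqf,inc] add [xuh] -> 6 lines: tpgi xpkx xuh nnpg bso svxll
Hunk 5: at line 1 remove [xuh] add [otsk] -> 6 lines: tpgi xpkx otsk nnpg bso svxll
Hunk 6: at line 2 remove [otsk] add [qgovh,hjnrt] -> 7 lines: tpgi xpkx qgovh hjnrt nnpg bso svxll
Final line count: 7

Answer: 7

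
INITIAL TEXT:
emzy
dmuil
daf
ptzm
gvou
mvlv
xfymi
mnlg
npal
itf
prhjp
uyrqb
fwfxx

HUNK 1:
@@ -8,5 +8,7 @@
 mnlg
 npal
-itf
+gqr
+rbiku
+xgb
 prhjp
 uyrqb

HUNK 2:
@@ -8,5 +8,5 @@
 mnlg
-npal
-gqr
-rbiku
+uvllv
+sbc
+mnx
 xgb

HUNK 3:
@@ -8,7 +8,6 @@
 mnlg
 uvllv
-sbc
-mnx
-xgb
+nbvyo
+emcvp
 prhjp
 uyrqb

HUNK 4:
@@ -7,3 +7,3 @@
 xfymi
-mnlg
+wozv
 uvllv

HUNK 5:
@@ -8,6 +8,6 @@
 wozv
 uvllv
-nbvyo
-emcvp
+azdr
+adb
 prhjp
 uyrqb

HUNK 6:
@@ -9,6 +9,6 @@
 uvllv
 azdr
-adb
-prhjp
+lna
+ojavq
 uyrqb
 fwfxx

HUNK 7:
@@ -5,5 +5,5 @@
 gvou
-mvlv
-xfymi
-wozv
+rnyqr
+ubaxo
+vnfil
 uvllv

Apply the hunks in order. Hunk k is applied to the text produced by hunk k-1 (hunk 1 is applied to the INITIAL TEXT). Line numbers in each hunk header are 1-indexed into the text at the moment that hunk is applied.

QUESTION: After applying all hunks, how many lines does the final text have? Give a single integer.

Answer: 14

Derivation:
Hunk 1: at line 8 remove [itf] add [gqr,rbiku,xgb] -> 15 lines: emzy dmuil daf ptzm gvou mvlv xfymi mnlg npal gqr rbiku xgb prhjp uyrqb fwfxx
Hunk 2: at line 8 remove [npal,gqr,rbiku] add [uvllv,sbc,mnx] -> 15 lines: emzy dmuil daf ptzm gvou mvlv xfymi mnlg uvllv sbc mnx xgb prhjp uyrqb fwfxx
Hunk 3: at line 8 remove [sbc,mnx,xgb] add [nbvyo,emcvp] -> 14 lines: emzy dmuil daf ptzm gvou mvlv xfymi mnlg uvllv nbvyo emcvp prhjp uyrqb fwfxx
Hunk 4: at line 7 remove [mnlg] add [wozv] -> 14 lines: emzy dmuil daf ptzm gvou mvlv xfymi wozv uvllv nbvyo emcvp prhjp uyrqb fwfxx
Hunk 5: at line 8 remove [nbvyo,emcvp] add [azdr,adb] -> 14 lines: emzy dmuil daf ptzm gvou mvlv xfymi wozv uvllv azdr adb prhjp uyrqb fwfxx
Hunk 6: at line 9 remove [adb,prhjp] add [lna,ojavq] -> 14 lines: emzy dmuil daf ptzm gvou mvlv xfymi wozv uvllv azdr lna ojavq uyrqb fwfxx
Hunk 7: at line 5 remove [mvlv,xfymi,wozv] add [rnyqr,ubaxo,vnfil] -> 14 lines: emzy dmuil daf ptzm gvou rnyqr ubaxo vnfil uvllv azdr lna ojavq uyrqb fwfxx
Final line count: 14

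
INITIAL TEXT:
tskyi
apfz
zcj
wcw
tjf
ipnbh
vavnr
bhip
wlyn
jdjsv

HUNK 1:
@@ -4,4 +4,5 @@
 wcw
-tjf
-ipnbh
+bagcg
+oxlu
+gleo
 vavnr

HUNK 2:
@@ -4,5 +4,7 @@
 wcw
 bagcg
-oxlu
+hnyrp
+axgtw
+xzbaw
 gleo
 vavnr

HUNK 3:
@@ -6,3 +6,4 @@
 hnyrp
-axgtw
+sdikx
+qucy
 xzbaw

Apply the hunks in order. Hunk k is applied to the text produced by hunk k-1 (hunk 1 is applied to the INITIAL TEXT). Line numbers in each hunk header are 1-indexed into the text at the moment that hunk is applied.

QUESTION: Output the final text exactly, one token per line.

Hunk 1: at line 4 remove [tjf,ipnbh] add [bagcg,oxlu,gleo] -> 11 lines: tskyi apfz zcj wcw bagcg oxlu gleo vavnr bhip wlyn jdjsv
Hunk 2: at line 4 remove [oxlu] add [hnyrp,axgtw,xzbaw] -> 13 lines: tskyi apfz zcj wcw bagcg hnyrp axgtw xzbaw gleo vavnr bhip wlyn jdjsv
Hunk 3: at line 6 remove [axgtw] add [sdikx,qucy] -> 14 lines: tskyi apfz zcj wcw bagcg hnyrp sdikx qucy xzbaw gleo vavnr bhip wlyn jdjsv

Answer: tskyi
apfz
zcj
wcw
bagcg
hnyrp
sdikx
qucy
xzbaw
gleo
vavnr
bhip
wlyn
jdjsv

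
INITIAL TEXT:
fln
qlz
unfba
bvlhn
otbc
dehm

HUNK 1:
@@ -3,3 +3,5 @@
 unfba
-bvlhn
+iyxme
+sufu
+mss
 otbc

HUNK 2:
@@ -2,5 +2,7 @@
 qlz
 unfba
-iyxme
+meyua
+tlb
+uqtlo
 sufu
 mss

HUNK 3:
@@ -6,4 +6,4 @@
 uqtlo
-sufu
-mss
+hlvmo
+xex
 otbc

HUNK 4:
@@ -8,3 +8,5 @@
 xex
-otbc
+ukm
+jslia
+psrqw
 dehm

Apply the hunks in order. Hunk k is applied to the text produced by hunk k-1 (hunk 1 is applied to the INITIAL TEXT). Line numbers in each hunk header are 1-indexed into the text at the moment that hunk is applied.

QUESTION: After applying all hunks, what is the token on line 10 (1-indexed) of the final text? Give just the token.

Answer: jslia

Derivation:
Hunk 1: at line 3 remove [bvlhn] add [iyxme,sufu,mss] -> 8 lines: fln qlz unfba iyxme sufu mss otbc dehm
Hunk 2: at line 2 remove [iyxme] add [meyua,tlb,uqtlo] -> 10 lines: fln qlz unfba meyua tlb uqtlo sufu mss otbc dehm
Hunk 3: at line 6 remove [sufu,mss] add [hlvmo,xex] -> 10 lines: fln qlz unfba meyua tlb uqtlo hlvmo xex otbc dehm
Hunk 4: at line 8 remove [otbc] add [ukm,jslia,psrqw] -> 12 lines: fln qlz unfba meyua tlb uqtlo hlvmo xex ukm jslia psrqw dehm
Final line 10: jslia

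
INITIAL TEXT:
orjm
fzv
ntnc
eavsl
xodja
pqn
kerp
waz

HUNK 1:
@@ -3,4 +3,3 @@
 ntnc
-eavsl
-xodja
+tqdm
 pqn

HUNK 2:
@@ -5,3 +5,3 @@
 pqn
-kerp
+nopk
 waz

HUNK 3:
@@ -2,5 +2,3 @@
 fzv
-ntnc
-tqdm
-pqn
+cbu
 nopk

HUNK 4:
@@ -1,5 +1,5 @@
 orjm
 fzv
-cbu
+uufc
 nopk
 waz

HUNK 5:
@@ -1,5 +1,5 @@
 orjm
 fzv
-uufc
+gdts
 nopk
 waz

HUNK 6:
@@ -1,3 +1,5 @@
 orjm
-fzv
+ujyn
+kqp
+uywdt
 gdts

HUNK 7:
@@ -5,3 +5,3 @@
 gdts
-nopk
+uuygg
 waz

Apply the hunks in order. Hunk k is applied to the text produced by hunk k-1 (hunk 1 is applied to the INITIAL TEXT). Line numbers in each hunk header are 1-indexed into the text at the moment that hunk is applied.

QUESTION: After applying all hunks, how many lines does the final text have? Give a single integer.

Answer: 7

Derivation:
Hunk 1: at line 3 remove [eavsl,xodja] add [tqdm] -> 7 lines: orjm fzv ntnc tqdm pqn kerp waz
Hunk 2: at line 5 remove [kerp] add [nopk] -> 7 lines: orjm fzv ntnc tqdm pqn nopk waz
Hunk 3: at line 2 remove [ntnc,tqdm,pqn] add [cbu] -> 5 lines: orjm fzv cbu nopk waz
Hunk 4: at line 1 remove [cbu] add [uufc] -> 5 lines: orjm fzv uufc nopk waz
Hunk 5: at line 1 remove [uufc] add [gdts] -> 5 lines: orjm fzv gdts nopk waz
Hunk 6: at line 1 remove [fzv] add [ujyn,kqp,uywdt] -> 7 lines: orjm ujyn kqp uywdt gdts nopk waz
Hunk 7: at line 5 remove [nopk] add [uuygg] -> 7 lines: orjm ujyn kqp uywdt gdts uuygg waz
Final line count: 7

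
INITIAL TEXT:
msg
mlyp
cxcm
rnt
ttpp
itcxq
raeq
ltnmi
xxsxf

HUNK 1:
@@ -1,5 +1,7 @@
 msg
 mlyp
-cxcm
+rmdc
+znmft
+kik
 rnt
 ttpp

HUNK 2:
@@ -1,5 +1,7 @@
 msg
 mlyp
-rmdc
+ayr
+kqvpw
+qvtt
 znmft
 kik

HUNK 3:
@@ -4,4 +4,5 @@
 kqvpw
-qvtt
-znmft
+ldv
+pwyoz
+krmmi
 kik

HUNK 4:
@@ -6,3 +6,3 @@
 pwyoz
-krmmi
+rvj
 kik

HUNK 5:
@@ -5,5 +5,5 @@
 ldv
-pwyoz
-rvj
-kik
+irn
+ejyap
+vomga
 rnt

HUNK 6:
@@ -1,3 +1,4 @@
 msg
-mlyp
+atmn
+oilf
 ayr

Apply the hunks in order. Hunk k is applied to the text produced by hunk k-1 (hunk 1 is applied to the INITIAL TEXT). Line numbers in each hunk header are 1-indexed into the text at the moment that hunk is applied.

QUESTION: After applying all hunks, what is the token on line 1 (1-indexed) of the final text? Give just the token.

Hunk 1: at line 1 remove [cxcm] add [rmdc,znmft,kik] -> 11 lines: msg mlyp rmdc znmft kik rnt ttpp itcxq raeq ltnmi xxsxf
Hunk 2: at line 1 remove [rmdc] add [ayr,kqvpw,qvtt] -> 13 lines: msg mlyp ayr kqvpw qvtt znmft kik rnt ttpp itcxq raeq ltnmi xxsxf
Hunk 3: at line 4 remove [qvtt,znmft] add [ldv,pwyoz,krmmi] -> 14 lines: msg mlyp ayr kqvpw ldv pwyoz krmmi kik rnt ttpp itcxq raeq ltnmi xxsxf
Hunk 4: at line 6 remove [krmmi] add [rvj] -> 14 lines: msg mlyp ayr kqvpw ldv pwyoz rvj kik rnt ttpp itcxq raeq ltnmi xxsxf
Hunk 5: at line 5 remove [pwyoz,rvj,kik] add [irn,ejyap,vomga] -> 14 lines: msg mlyp ayr kqvpw ldv irn ejyap vomga rnt ttpp itcxq raeq ltnmi xxsxf
Hunk 6: at line 1 remove [mlyp] add [atmn,oilf] -> 15 lines: msg atmn oilf ayr kqvpw ldv irn ejyap vomga rnt ttpp itcxq raeq ltnmi xxsxf
Final line 1: msg

Answer: msg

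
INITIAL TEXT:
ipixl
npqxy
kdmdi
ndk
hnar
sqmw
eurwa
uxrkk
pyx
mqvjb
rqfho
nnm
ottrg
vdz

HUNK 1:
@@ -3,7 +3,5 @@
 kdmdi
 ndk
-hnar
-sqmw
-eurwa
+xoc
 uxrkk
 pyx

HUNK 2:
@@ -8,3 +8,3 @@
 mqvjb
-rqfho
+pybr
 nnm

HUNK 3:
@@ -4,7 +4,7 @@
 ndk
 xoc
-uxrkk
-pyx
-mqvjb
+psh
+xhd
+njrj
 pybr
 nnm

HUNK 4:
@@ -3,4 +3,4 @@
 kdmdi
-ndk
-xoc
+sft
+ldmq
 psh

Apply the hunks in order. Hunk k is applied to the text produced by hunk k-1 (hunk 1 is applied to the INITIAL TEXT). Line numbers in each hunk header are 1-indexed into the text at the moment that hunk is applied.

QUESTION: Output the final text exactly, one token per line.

Answer: ipixl
npqxy
kdmdi
sft
ldmq
psh
xhd
njrj
pybr
nnm
ottrg
vdz

Derivation:
Hunk 1: at line 3 remove [hnar,sqmw,eurwa] add [xoc] -> 12 lines: ipixl npqxy kdmdi ndk xoc uxrkk pyx mqvjb rqfho nnm ottrg vdz
Hunk 2: at line 8 remove [rqfho] add [pybr] -> 12 lines: ipixl npqxy kdmdi ndk xoc uxrkk pyx mqvjb pybr nnm ottrg vdz
Hunk 3: at line 4 remove [uxrkk,pyx,mqvjb] add [psh,xhd,njrj] -> 12 lines: ipixl npqxy kdmdi ndk xoc psh xhd njrj pybr nnm ottrg vdz
Hunk 4: at line 3 remove [ndk,xoc] add [sft,ldmq] -> 12 lines: ipixl npqxy kdmdi sft ldmq psh xhd njrj pybr nnm ottrg vdz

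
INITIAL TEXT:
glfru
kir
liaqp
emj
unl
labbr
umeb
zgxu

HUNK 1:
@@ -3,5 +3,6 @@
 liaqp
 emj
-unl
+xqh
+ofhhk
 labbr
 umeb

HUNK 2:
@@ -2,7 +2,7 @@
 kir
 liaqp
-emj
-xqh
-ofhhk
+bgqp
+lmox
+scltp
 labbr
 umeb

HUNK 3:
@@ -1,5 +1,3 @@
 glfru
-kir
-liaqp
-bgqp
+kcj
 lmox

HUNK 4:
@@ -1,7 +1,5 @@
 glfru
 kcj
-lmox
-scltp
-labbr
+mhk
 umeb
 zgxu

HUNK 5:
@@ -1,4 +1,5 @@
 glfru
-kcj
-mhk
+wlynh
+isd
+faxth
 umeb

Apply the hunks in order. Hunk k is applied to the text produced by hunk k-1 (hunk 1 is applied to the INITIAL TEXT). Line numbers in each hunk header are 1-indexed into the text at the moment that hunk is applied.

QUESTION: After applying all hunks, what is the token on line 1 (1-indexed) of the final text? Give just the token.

Answer: glfru

Derivation:
Hunk 1: at line 3 remove [unl] add [xqh,ofhhk] -> 9 lines: glfru kir liaqp emj xqh ofhhk labbr umeb zgxu
Hunk 2: at line 2 remove [emj,xqh,ofhhk] add [bgqp,lmox,scltp] -> 9 lines: glfru kir liaqp bgqp lmox scltp labbr umeb zgxu
Hunk 3: at line 1 remove [kir,liaqp,bgqp] add [kcj] -> 7 lines: glfru kcj lmox scltp labbr umeb zgxu
Hunk 4: at line 1 remove [lmox,scltp,labbr] add [mhk] -> 5 lines: glfru kcj mhk umeb zgxu
Hunk 5: at line 1 remove [kcj,mhk] add [wlynh,isd,faxth] -> 6 lines: glfru wlynh isd faxth umeb zgxu
Final line 1: glfru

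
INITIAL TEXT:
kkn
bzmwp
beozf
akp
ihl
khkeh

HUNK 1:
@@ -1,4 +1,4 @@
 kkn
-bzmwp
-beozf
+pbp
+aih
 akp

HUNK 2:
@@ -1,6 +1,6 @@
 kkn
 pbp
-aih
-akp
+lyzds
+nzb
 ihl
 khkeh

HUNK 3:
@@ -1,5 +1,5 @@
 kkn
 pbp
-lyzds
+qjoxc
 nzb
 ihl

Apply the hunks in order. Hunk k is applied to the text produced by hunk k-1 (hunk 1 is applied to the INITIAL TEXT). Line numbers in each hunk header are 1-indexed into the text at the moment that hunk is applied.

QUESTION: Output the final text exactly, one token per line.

Answer: kkn
pbp
qjoxc
nzb
ihl
khkeh

Derivation:
Hunk 1: at line 1 remove [bzmwp,beozf] add [pbp,aih] -> 6 lines: kkn pbp aih akp ihl khkeh
Hunk 2: at line 1 remove [aih,akp] add [lyzds,nzb] -> 6 lines: kkn pbp lyzds nzb ihl khkeh
Hunk 3: at line 1 remove [lyzds] add [qjoxc] -> 6 lines: kkn pbp qjoxc nzb ihl khkeh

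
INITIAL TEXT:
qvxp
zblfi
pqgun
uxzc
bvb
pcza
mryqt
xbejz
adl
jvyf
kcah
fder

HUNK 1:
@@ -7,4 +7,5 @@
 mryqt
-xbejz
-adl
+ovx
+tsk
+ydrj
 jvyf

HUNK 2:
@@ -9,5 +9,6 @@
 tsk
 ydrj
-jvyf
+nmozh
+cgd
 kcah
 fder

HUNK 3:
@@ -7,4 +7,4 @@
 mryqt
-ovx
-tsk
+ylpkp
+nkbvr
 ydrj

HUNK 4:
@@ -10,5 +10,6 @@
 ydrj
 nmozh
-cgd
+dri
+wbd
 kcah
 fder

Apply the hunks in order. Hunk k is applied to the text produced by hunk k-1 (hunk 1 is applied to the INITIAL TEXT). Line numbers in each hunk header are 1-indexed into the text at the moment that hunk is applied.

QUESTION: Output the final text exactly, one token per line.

Hunk 1: at line 7 remove [xbejz,adl] add [ovx,tsk,ydrj] -> 13 lines: qvxp zblfi pqgun uxzc bvb pcza mryqt ovx tsk ydrj jvyf kcah fder
Hunk 2: at line 9 remove [jvyf] add [nmozh,cgd] -> 14 lines: qvxp zblfi pqgun uxzc bvb pcza mryqt ovx tsk ydrj nmozh cgd kcah fder
Hunk 3: at line 7 remove [ovx,tsk] add [ylpkp,nkbvr] -> 14 lines: qvxp zblfi pqgun uxzc bvb pcza mryqt ylpkp nkbvr ydrj nmozh cgd kcah fder
Hunk 4: at line 10 remove [cgd] add [dri,wbd] -> 15 lines: qvxp zblfi pqgun uxzc bvb pcza mryqt ylpkp nkbvr ydrj nmozh dri wbd kcah fder

Answer: qvxp
zblfi
pqgun
uxzc
bvb
pcza
mryqt
ylpkp
nkbvr
ydrj
nmozh
dri
wbd
kcah
fder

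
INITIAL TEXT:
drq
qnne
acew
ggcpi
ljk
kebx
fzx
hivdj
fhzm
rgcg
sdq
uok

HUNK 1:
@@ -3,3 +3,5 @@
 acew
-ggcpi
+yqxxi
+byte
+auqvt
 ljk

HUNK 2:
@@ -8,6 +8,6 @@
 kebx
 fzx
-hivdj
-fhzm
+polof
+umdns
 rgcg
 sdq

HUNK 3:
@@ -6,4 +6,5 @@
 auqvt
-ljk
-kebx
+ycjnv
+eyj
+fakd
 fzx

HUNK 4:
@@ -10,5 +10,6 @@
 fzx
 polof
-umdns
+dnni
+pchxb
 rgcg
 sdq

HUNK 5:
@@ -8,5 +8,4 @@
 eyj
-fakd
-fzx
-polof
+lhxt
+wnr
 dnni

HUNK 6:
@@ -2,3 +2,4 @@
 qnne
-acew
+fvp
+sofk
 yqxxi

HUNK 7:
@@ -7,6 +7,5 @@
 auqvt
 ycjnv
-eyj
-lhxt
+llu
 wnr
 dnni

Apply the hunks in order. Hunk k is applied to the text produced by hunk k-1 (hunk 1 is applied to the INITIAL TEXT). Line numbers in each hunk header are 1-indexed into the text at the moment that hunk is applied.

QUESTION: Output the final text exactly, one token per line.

Answer: drq
qnne
fvp
sofk
yqxxi
byte
auqvt
ycjnv
llu
wnr
dnni
pchxb
rgcg
sdq
uok

Derivation:
Hunk 1: at line 3 remove [ggcpi] add [yqxxi,byte,auqvt] -> 14 lines: drq qnne acew yqxxi byte auqvt ljk kebx fzx hivdj fhzm rgcg sdq uok
Hunk 2: at line 8 remove [hivdj,fhzm] add [polof,umdns] -> 14 lines: drq qnne acew yqxxi byte auqvt ljk kebx fzx polof umdns rgcg sdq uok
Hunk 3: at line 6 remove [ljk,kebx] add [ycjnv,eyj,fakd] -> 15 lines: drq qnne acew yqxxi byte auqvt ycjnv eyj fakd fzx polof umdns rgcg sdq uok
Hunk 4: at line 10 remove [umdns] add [dnni,pchxb] -> 16 lines: drq qnne acew yqxxi byte auqvt ycjnv eyj fakd fzx polof dnni pchxb rgcg sdq uok
Hunk 5: at line 8 remove [fakd,fzx,polof] add [lhxt,wnr] -> 15 lines: drq qnne acew yqxxi byte auqvt ycjnv eyj lhxt wnr dnni pchxb rgcg sdq uok
Hunk 6: at line 2 remove [acew] add [fvp,sofk] -> 16 lines: drq qnne fvp sofk yqxxi byte auqvt ycjnv eyj lhxt wnr dnni pchxb rgcg sdq uok
Hunk 7: at line 7 remove [eyj,lhxt] add [llu] -> 15 lines: drq qnne fvp sofk yqxxi byte auqvt ycjnv llu wnr dnni pchxb rgcg sdq uok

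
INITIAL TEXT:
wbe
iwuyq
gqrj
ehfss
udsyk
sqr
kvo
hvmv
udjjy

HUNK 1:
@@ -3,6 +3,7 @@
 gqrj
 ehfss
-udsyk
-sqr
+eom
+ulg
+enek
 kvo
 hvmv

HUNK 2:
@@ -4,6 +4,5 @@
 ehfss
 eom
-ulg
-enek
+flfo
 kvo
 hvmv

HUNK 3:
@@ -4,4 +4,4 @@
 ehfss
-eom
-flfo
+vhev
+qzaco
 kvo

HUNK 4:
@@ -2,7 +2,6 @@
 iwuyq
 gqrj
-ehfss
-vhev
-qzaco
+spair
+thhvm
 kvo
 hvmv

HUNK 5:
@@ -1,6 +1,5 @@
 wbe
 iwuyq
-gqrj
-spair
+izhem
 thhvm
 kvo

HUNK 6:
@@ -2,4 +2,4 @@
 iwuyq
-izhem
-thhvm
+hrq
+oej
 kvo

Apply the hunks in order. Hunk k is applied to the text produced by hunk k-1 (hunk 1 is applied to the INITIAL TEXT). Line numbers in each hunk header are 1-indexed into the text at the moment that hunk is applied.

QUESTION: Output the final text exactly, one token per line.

Hunk 1: at line 3 remove [udsyk,sqr] add [eom,ulg,enek] -> 10 lines: wbe iwuyq gqrj ehfss eom ulg enek kvo hvmv udjjy
Hunk 2: at line 4 remove [ulg,enek] add [flfo] -> 9 lines: wbe iwuyq gqrj ehfss eom flfo kvo hvmv udjjy
Hunk 3: at line 4 remove [eom,flfo] add [vhev,qzaco] -> 9 lines: wbe iwuyq gqrj ehfss vhev qzaco kvo hvmv udjjy
Hunk 4: at line 2 remove [ehfss,vhev,qzaco] add [spair,thhvm] -> 8 lines: wbe iwuyq gqrj spair thhvm kvo hvmv udjjy
Hunk 5: at line 1 remove [gqrj,spair] add [izhem] -> 7 lines: wbe iwuyq izhem thhvm kvo hvmv udjjy
Hunk 6: at line 2 remove [izhem,thhvm] add [hrq,oej] -> 7 lines: wbe iwuyq hrq oej kvo hvmv udjjy

Answer: wbe
iwuyq
hrq
oej
kvo
hvmv
udjjy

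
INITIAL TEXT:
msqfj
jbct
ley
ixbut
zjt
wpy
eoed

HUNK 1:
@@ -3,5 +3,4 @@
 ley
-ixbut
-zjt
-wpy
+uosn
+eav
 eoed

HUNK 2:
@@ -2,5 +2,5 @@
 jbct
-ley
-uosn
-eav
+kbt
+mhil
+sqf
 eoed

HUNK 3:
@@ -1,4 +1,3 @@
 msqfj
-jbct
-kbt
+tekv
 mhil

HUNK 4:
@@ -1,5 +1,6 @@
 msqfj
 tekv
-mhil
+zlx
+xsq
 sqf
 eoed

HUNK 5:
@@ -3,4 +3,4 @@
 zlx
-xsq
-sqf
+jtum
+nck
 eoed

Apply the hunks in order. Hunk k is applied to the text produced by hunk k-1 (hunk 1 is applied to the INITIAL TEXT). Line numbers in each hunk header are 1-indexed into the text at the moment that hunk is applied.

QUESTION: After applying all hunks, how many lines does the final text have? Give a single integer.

Hunk 1: at line 3 remove [ixbut,zjt,wpy] add [uosn,eav] -> 6 lines: msqfj jbct ley uosn eav eoed
Hunk 2: at line 2 remove [ley,uosn,eav] add [kbt,mhil,sqf] -> 6 lines: msqfj jbct kbt mhil sqf eoed
Hunk 3: at line 1 remove [jbct,kbt] add [tekv] -> 5 lines: msqfj tekv mhil sqf eoed
Hunk 4: at line 1 remove [mhil] add [zlx,xsq] -> 6 lines: msqfj tekv zlx xsq sqf eoed
Hunk 5: at line 3 remove [xsq,sqf] add [jtum,nck] -> 6 lines: msqfj tekv zlx jtum nck eoed
Final line count: 6

Answer: 6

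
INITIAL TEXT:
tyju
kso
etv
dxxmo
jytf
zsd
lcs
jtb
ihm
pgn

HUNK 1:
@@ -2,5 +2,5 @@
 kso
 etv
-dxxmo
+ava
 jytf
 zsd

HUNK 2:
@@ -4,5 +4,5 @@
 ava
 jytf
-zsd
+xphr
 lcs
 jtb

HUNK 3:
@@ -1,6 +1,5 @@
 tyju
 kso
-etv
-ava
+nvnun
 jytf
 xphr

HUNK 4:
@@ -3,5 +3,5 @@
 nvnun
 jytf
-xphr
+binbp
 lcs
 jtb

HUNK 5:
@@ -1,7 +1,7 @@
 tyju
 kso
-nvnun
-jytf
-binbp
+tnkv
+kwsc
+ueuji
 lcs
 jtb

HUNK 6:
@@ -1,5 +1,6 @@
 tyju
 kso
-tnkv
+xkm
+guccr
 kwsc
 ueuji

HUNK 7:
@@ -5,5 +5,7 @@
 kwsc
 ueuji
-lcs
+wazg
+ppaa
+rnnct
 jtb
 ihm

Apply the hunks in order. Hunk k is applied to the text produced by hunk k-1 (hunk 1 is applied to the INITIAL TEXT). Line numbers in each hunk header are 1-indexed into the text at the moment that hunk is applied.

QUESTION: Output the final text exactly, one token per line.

Answer: tyju
kso
xkm
guccr
kwsc
ueuji
wazg
ppaa
rnnct
jtb
ihm
pgn

Derivation:
Hunk 1: at line 2 remove [dxxmo] add [ava] -> 10 lines: tyju kso etv ava jytf zsd lcs jtb ihm pgn
Hunk 2: at line 4 remove [zsd] add [xphr] -> 10 lines: tyju kso etv ava jytf xphr lcs jtb ihm pgn
Hunk 3: at line 1 remove [etv,ava] add [nvnun] -> 9 lines: tyju kso nvnun jytf xphr lcs jtb ihm pgn
Hunk 4: at line 3 remove [xphr] add [binbp] -> 9 lines: tyju kso nvnun jytf binbp lcs jtb ihm pgn
Hunk 5: at line 1 remove [nvnun,jytf,binbp] add [tnkv,kwsc,ueuji] -> 9 lines: tyju kso tnkv kwsc ueuji lcs jtb ihm pgn
Hunk 6: at line 1 remove [tnkv] add [xkm,guccr] -> 10 lines: tyju kso xkm guccr kwsc ueuji lcs jtb ihm pgn
Hunk 7: at line 5 remove [lcs] add [wazg,ppaa,rnnct] -> 12 lines: tyju kso xkm guccr kwsc ueuji wazg ppaa rnnct jtb ihm pgn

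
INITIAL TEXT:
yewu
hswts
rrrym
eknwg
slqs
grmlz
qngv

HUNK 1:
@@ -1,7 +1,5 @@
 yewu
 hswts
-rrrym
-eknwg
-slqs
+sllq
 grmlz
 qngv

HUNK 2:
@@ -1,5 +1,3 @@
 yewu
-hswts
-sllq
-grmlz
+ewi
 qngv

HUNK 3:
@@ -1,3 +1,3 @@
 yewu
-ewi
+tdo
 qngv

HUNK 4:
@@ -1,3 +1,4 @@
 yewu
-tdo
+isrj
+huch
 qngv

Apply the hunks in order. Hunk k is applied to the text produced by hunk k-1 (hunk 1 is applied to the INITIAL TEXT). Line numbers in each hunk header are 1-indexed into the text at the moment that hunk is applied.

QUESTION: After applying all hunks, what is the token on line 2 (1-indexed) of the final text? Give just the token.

Answer: isrj

Derivation:
Hunk 1: at line 1 remove [rrrym,eknwg,slqs] add [sllq] -> 5 lines: yewu hswts sllq grmlz qngv
Hunk 2: at line 1 remove [hswts,sllq,grmlz] add [ewi] -> 3 lines: yewu ewi qngv
Hunk 3: at line 1 remove [ewi] add [tdo] -> 3 lines: yewu tdo qngv
Hunk 4: at line 1 remove [tdo] add [isrj,huch] -> 4 lines: yewu isrj huch qngv
Final line 2: isrj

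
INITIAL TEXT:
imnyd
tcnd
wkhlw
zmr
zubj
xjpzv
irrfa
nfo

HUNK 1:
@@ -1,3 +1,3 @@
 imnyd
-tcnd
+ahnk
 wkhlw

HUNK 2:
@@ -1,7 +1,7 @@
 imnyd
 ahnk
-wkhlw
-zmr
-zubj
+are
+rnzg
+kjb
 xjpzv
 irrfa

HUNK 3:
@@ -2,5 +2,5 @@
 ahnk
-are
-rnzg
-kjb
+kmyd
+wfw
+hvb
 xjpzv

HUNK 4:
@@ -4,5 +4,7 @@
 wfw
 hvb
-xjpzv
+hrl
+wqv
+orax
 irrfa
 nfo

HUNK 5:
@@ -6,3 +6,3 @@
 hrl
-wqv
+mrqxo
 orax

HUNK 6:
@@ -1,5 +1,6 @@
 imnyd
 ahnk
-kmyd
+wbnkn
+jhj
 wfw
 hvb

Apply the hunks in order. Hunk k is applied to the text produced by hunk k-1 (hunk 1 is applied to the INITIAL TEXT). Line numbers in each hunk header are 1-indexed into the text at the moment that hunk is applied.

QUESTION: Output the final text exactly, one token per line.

Hunk 1: at line 1 remove [tcnd] add [ahnk] -> 8 lines: imnyd ahnk wkhlw zmr zubj xjpzv irrfa nfo
Hunk 2: at line 1 remove [wkhlw,zmr,zubj] add [are,rnzg,kjb] -> 8 lines: imnyd ahnk are rnzg kjb xjpzv irrfa nfo
Hunk 3: at line 2 remove [are,rnzg,kjb] add [kmyd,wfw,hvb] -> 8 lines: imnyd ahnk kmyd wfw hvb xjpzv irrfa nfo
Hunk 4: at line 4 remove [xjpzv] add [hrl,wqv,orax] -> 10 lines: imnyd ahnk kmyd wfw hvb hrl wqv orax irrfa nfo
Hunk 5: at line 6 remove [wqv] add [mrqxo] -> 10 lines: imnyd ahnk kmyd wfw hvb hrl mrqxo orax irrfa nfo
Hunk 6: at line 1 remove [kmyd] add [wbnkn,jhj] -> 11 lines: imnyd ahnk wbnkn jhj wfw hvb hrl mrqxo orax irrfa nfo

Answer: imnyd
ahnk
wbnkn
jhj
wfw
hvb
hrl
mrqxo
orax
irrfa
nfo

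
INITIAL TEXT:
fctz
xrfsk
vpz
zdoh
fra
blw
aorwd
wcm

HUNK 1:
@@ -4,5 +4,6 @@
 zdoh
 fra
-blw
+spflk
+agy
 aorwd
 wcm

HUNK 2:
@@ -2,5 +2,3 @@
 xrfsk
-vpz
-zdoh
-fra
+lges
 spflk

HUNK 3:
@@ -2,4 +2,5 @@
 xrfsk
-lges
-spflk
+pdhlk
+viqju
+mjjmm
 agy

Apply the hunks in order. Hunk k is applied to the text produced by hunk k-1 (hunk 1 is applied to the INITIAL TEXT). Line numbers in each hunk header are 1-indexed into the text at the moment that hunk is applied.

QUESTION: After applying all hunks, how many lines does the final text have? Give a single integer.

Hunk 1: at line 4 remove [blw] add [spflk,agy] -> 9 lines: fctz xrfsk vpz zdoh fra spflk agy aorwd wcm
Hunk 2: at line 2 remove [vpz,zdoh,fra] add [lges] -> 7 lines: fctz xrfsk lges spflk agy aorwd wcm
Hunk 3: at line 2 remove [lges,spflk] add [pdhlk,viqju,mjjmm] -> 8 lines: fctz xrfsk pdhlk viqju mjjmm agy aorwd wcm
Final line count: 8

Answer: 8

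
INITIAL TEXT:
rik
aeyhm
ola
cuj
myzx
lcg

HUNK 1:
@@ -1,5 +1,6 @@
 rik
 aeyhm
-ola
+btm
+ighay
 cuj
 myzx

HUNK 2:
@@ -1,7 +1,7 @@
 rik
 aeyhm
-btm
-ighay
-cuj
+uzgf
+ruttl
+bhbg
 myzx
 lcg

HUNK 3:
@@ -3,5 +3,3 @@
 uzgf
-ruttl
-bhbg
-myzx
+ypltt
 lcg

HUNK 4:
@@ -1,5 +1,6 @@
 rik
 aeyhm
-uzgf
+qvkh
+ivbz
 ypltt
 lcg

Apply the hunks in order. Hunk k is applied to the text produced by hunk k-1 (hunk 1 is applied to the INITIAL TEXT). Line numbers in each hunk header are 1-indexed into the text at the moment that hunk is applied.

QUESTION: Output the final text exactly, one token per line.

Hunk 1: at line 1 remove [ola] add [btm,ighay] -> 7 lines: rik aeyhm btm ighay cuj myzx lcg
Hunk 2: at line 1 remove [btm,ighay,cuj] add [uzgf,ruttl,bhbg] -> 7 lines: rik aeyhm uzgf ruttl bhbg myzx lcg
Hunk 3: at line 3 remove [ruttl,bhbg,myzx] add [ypltt] -> 5 lines: rik aeyhm uzgf ypltt lcg
Hunk 4: at line 1 remove [uzgf] add [qvkh,ivbz] -> 6 lines: rik aeyhm qvkh ivbz ypltt lcg

Answer: rik
aeyhm
qvkh
ivbz
ypltt
lcg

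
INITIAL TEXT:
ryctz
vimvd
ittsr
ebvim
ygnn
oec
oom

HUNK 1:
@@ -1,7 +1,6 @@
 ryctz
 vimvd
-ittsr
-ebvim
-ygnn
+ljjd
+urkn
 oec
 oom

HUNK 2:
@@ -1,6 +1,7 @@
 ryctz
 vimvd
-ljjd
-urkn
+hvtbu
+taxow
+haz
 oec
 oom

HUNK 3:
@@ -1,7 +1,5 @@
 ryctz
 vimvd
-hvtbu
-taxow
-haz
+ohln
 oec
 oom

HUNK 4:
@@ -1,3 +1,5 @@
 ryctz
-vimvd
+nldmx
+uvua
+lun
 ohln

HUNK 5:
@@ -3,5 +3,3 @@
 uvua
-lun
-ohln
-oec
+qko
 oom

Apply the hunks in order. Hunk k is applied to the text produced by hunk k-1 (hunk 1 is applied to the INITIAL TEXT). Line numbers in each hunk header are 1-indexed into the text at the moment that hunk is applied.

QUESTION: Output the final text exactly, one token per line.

Answer: ryctz
nldmx
uvua
qko
oom

Derivation:
Hunk 1: at line 1 remove [ittsr,ebvim,ygnn] add [ljjd,urkn] -> 6 lines: ryctz vimvd ljjd urkn oec oom
Hunk 2: at line 1 remove [ljjd,urkn] add [hvtbu,taxow,haz] -> 7 lines: ryctz vimvd hvtbu taxow haz oec oom
Hunk 3: at line 1 remove [hvtbu,taxow,haz] add [ohln] -> 5 lines: ryctz vimvd ohln oec oom
Hunk 4: at line 1 remove [vimvd] add [nldmx,uvua,lun] -> 7 lines: ryctz nldmx uvua lun ohln oec oom
Hunk 5: at line 3 remove [lun,ohln,oec] add [qko] -> 5 lines: ryctz nldmx uvua qko oom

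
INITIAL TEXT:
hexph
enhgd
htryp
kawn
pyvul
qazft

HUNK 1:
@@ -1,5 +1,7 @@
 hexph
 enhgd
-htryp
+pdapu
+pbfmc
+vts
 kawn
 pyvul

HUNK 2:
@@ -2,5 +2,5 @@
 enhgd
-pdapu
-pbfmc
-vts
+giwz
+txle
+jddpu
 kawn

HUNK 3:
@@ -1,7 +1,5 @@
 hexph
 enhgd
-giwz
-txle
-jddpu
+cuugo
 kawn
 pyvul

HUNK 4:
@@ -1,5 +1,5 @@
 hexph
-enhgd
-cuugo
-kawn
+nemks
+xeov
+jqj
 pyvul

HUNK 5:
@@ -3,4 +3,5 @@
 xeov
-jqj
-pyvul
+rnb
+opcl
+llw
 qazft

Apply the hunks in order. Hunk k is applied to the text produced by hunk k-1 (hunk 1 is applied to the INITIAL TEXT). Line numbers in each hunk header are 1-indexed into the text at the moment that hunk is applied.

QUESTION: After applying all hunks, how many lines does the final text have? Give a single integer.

Answer: 7

Derivation:
Hunk 1: at line 1 remove [htryp] add [pdapu,pbfmc,vts] -> 8 lines: hexph enhgd pdapu pbfmc vts kawn pyvul qazft
Hunk 2: at line 2 remove [pdapu,pbfmc,vts] add [giwz,txle,jddpu] -> 8 lines: hexph enhgd giwz txle jddpu kawn pyvul qazft
Hunk 3: at line 1 remove [giwz,txle,jddpu] add [cuugo] -> 6 lines: hexph enhgd cuugo kawn pyvul qazft
Hunk 4: at line 1 remove [enhgd,cuugo,kawn] add [nemks,xeov,jqj] -> 6 lines: hexph nemks xeov jqj pyvul qazft
Hunk 5: at line 3 remove [jqj,pyvul] add [rnb,opcl,llw] -> 7 lines: hexph nemks xeov rnb opcl llw qazft
Final line count: 7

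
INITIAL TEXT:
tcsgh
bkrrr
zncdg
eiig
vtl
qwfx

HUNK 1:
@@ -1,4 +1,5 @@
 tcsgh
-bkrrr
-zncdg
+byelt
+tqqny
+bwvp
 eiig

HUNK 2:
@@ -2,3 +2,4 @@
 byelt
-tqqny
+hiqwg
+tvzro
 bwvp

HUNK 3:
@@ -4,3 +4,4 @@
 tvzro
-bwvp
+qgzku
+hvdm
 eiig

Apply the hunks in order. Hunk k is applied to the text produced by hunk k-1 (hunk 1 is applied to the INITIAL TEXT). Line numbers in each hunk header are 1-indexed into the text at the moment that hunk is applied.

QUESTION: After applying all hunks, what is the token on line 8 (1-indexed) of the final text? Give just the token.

Hunk 1: at line 1 remove [bkrrr,zncdg] add [byelt,tqqny,bwvp] -> 7 lines: tcsgh byelt tqqny bwvp eiig vtl qwfx
Hunk 2: at line 2 remove [tqqny] add [hiqwg,tvzro] -> 8 lines: tcsgh byelt hiqwg tvzro bwvp eiig vtl qwfx
Hunk 3: at line 4 remove [bwvp] add [qgzku,hvdm] -> 9 lines: tcsgh byelt hiqwg tvzro qgzku hvdm eiig vtl qwfx
Final line 8: vtl

Answer: vtl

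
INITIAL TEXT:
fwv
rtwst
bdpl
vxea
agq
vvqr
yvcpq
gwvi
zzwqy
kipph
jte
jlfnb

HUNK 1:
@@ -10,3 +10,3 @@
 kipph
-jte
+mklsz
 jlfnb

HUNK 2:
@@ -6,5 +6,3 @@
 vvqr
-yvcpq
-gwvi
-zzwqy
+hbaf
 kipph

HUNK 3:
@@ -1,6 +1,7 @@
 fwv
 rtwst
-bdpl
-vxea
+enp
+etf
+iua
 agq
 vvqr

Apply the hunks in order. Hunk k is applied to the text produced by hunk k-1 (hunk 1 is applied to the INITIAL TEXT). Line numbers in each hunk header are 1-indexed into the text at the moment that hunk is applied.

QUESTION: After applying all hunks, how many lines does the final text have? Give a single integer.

Hunk 1: at line 10 remove [jte] add [mklsz] -> 12 lines: fwv rtwst bdpl vxea agq vvqr yvcpq gwvi zzwqy kipph mklsz jlfnb
Hunk 2: at line 6 remove [yvcpq,gwvi,zzwqy] add [hbaf] -> 10 lines: fwv rtwst bdpl vxea agq vvqr hbaf kipph mklsz jlfnb
Hunk 3: at line 1 remove [bdpl,vxea] add [enp,etf,iua] -> 11 lines: fwv rtwst enp etf iua agq vvqr hbaf kipph mklsz jlfnb
Final line count: 11

Answer: 11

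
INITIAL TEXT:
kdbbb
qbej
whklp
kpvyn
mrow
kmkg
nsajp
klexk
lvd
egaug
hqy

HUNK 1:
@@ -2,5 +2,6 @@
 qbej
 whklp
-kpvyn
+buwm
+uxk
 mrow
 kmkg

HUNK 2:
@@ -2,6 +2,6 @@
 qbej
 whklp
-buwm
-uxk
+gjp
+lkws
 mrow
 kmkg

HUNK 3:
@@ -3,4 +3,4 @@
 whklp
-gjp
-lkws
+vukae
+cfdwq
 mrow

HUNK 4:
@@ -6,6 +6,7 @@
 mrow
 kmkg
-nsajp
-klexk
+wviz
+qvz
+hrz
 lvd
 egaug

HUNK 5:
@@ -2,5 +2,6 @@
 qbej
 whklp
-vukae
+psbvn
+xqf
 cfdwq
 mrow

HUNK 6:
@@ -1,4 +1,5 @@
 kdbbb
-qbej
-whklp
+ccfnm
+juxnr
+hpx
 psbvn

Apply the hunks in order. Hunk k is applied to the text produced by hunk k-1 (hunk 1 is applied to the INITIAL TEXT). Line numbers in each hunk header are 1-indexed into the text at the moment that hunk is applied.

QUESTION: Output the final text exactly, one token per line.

Answer: kdbbb
ccfnm
juxnr
hpx
psbvn
xqf
cfdwq
mrow
kmkg
wviz
qvz
hrz
lvd
egaug
hqy

Derivation:
Hunk 1: at line 2 remove [kpvyn] add [buwm,uxk] -> 12 lines: kdbbb qbej whklp buwm uxk mrow kmkg nsajp klexk lvd egaug hqy
Hunk 2: at line 2 remove [buwm,uxk] add [gjp,lkws] -> 12 lines: kdbbb qbej whklp gjp lkws mrow kmkg nsajp klexk lvd egaug hqy
Hunk 3: at line 3 remove [gjp,lkws] add [vukae,cfdwq] -> 12 lines: kdbbb qbej whklp vukae cfdwq mrow kmkg nsajp klexk lvd egaug hqy
Hunk 4: at line 6 remove [nsajp,klexk] add [wviz,qvz,hrz] -> 13 lines: kdbbb qbej whklp vukae cfdwq mrow kmkg wviz qvz hrz lvd egaug hqy
Hunk 5: at line 2 remove [vukae] add [psbvn,xqf] -> 14 lines: kdbbb qbej whklp psbvn xqf cfdwq mrow kmkg wviz qvz hrz lvd egaug hqy
Hunk 6: at line 1 remove [qbej,whklp] add [ccfnm,juxnr,hpx] -> 15 lines: kdbbb ccfnm juxnr hpx psbvn xqf cfdwq mrow kmkg wviz qvz hrz lvd egaug hqy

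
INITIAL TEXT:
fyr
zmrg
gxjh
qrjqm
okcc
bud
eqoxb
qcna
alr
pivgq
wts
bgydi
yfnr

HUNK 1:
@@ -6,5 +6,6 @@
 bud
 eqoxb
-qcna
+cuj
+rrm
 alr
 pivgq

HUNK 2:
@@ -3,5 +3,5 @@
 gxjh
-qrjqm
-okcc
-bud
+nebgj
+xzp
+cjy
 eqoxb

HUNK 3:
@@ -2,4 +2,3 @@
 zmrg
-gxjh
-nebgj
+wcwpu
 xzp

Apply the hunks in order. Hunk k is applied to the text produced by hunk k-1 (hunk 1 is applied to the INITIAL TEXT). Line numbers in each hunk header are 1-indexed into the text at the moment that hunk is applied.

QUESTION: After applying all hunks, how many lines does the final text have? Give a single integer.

Answer: 13

Derivation:
Hunk 1: at line 6 remove [qcna] add [cuj,rrm] -> 14 lines: fyr zmrg gxjh qrjqm okcc bud eqoxb cuj rrm alr pivgq wts bgydi yfnr
Hunk 2: at line 3 remove [qrjqm,okcc,bud] add [nebgj,xzp,cjy] -> 14 lines: fyr zmrg gxjh nebgj xzp cjy eqoxb cuj rrm alr pivgq wts bgydi yfnr
Hunk 3: at line 2 remove [gxjh,nebgj] add [wcwpu] -> 13 lines: fyr zmrg wcwpu xzp cjy eqoxb cuj rrm alr pivgq wts bgydi yfnr
Final line count: 13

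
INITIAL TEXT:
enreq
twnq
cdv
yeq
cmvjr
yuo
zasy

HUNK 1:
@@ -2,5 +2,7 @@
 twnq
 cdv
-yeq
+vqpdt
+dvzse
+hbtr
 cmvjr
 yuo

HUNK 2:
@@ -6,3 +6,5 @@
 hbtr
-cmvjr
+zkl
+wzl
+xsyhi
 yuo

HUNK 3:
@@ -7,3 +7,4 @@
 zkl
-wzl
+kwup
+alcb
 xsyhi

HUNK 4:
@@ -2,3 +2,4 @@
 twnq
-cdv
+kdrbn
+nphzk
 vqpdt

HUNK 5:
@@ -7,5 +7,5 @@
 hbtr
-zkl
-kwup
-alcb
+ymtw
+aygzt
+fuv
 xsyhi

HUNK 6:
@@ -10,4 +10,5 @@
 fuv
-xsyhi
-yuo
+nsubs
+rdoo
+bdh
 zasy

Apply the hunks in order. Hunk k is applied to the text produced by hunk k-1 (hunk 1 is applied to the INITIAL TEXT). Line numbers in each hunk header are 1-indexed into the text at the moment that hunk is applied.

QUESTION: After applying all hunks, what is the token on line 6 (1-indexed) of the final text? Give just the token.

Hunk 1: at line 2 remove [yeq] add [vqpdt,dvzse,hbtr] -> 9 lines: enreq twnq cdv vqpdt dvzse hbtr cmvjr yuo zasy
Hunk 2: at line 6 remove [cmvjr] add [zkl,wzl,xsyhi] -> 11 lines: enreq twnq cdv vqpdt dvzse hbtr zkl wzl xsyhi yuo zasy
Hunk 3: at line 7 remove [wzl] add [kwup,alcb] -> 12 lines: enreq twnq cdv vqpdt dvzse hbtr zkl kwup alcb xsyhi yuo zasy
Hunk 4: at line 2 remove [cdv] add [kdrbn,nphzk] -> 13 lines: enreq twnq kdrbn nphzk vqpdt dvzse hbtr zkl kwup alcb xsyhi yuo zasy
Hunk 5: at line 7 remove [zkl,kwup,alcb] add [ymtw,aygzt,fuv] -> 13 lines: enreq twnq kdrbn nphzk vqpdt dvzse hbtr ymtw aygzt fuv xsyhi yuo zasy
Hunk 6: at line 10 remove [xsyhi,yuo] add [nsubs,rdoo,bdh] -> 14 lines: enreq twnq kdrbn nphzk vqpdt dvzse hbtr ymtw aygzt fuv nsubs rdoo bdh zasy
Final line 6: dvzse

Answer: dvzse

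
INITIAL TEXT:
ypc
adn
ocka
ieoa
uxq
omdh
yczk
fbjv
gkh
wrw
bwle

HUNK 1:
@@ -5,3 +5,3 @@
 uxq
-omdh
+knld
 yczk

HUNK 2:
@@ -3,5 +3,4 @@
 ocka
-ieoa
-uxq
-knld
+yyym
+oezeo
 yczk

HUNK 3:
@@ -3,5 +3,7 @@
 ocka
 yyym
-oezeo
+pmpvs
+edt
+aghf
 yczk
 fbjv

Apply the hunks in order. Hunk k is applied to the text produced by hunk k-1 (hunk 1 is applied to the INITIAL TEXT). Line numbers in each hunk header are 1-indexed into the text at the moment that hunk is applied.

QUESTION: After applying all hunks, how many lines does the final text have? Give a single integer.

Hunk 1: at line 5 remove [omdh] add [knld] -> 11 lines: ypc adn ocka ieoa uxq knld yczk fbjv gkh wrw bwle
Hunk 2: at line 3 remove [ieoa,uxq,knld] add [yyym,oezeo] -> 10 lines: ypc adn ocka yyym oezeo yczk fbjv gkh wrw bwle
Hunk 3: at line 3 remove [oezeo] add [pmpvs,edt,aghf] -> 12 lines: ypc adn ocka yyym pmpvs edt aghf yczk fbjv gkh wrw bwle
Final line count: 12

Answer: 12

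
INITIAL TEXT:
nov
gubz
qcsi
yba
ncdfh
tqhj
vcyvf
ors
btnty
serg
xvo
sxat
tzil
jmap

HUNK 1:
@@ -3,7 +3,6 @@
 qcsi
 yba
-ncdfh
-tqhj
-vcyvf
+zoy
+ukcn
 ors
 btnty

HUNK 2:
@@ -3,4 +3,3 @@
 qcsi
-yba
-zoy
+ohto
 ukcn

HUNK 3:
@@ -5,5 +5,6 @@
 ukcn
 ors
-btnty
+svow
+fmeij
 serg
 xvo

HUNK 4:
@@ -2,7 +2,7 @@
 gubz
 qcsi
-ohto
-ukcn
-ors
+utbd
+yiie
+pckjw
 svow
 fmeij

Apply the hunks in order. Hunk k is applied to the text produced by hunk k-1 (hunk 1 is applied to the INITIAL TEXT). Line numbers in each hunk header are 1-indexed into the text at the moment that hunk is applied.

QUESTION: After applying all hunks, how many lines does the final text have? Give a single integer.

Answer: 13

Derivation:
Hunk 1: at line 3 remove [ncdfh,tqhj,vcyvf] add [zoy,ukcn] -> 13 lines: nov gubz qcsi yba zoy ukcn ors btnty serg xvo sxat tzil jmap
Hunk 2: at line 3 remove [yba,zoy] add [ohto] -> 12 lines: nov gubz qcsi ohto ukcn ors btnty serg xvo sxat tzil jmap
Hunk 3: at line 5 remove [btnty] add [svow,fmeij] -> 13 lines: nov gubz qcsi ohto ukcn ors svow fmeij serg xvo sxat tzil jmap
Hunk 4: at line 2 remove [ohto,ukcn,ors] add [utbd,yiie,pckjw] -> 13 lines: nov gubz qcsi utbd yiie pckjw svow fmeij serg xvo sxat tzil jmap
Final line count: 13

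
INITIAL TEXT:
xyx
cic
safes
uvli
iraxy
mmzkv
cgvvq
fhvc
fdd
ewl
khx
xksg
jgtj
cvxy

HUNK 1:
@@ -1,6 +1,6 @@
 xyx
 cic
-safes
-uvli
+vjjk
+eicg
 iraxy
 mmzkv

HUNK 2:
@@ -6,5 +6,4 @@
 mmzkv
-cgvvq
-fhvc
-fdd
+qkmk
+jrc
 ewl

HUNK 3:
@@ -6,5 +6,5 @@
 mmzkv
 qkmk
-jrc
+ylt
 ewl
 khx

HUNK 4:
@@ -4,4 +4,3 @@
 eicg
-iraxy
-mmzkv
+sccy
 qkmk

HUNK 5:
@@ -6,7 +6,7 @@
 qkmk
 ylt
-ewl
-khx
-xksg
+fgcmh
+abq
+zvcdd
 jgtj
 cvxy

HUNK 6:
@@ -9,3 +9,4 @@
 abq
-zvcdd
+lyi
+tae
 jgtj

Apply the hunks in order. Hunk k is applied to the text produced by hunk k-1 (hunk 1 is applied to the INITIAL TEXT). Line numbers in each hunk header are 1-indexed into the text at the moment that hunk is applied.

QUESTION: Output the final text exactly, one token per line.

Hunk 1: at line 1 remove [safes,uvli] add [vjjk,eicg] -> 14 lines: xyx cic vjjk eicg iraxy mmzkv cgvvq fhvc fdd ewl khx xksg jgtj cvxy
Hunk 2: at line 6 remove [cgvvq,fhvc,fdd] add [qkmk,jrc] -> 13 lines: xyx cic vjjk eicg iraxy mmzkv qkmk jrc ewl khx xksg jgtj cvxy
Hunk 3: at line 6 remove [jrc] add [ylt] -> 13 lines: xyx cic vjjk eicg iraxy mmzkv qkmk ylt ewl khx xksg jgtj cvxy
Hunk 4: at line 4 remove [iraxy,mmzkv] add [sccy] -> 12 lines: xyx cic vjjk eicg sccy qkmk ylt ewl khx xksg jgtj cvxy
Hunk 5: at line 6 remove [ewl,khx,xksg] add [fgcmh,abq,zvcdd] -> 12 lines: xyx cic vjjk eicg sccy qkmk ylt fgcmh abq zvcdd jgtj cvxy
Hunk 6: at line 9 remove [zvcdd] add [lyi,tae] -> 13 lines: xyx cic vjjk eicg sccy qkmk ylt fgcmh abq lyi tae jgtj cvxy

Answer: xyx
cic
vjjk
eicg
sccy
qkmk
ylt
fgcmh
abq
lyi
tae
jgtj
cvxy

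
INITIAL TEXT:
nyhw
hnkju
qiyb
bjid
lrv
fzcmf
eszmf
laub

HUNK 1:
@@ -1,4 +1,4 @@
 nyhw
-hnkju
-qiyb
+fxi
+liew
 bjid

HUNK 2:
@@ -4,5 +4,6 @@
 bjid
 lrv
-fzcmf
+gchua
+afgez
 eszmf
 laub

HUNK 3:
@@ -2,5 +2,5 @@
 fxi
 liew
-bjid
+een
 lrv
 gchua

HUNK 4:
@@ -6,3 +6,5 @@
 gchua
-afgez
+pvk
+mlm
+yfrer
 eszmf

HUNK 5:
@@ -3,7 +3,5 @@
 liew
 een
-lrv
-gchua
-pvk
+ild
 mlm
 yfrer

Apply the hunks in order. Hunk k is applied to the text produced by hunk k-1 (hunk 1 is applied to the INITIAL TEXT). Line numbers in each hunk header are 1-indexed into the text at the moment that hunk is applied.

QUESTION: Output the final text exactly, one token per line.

Hunk 1: at line 1 remove [hnkju,qiyb] add [fxi,liew] -> 8 lines: nyhw fxi liew bjid lrv fzcmf eszmf laub
Hunk 2: at line 4 remove [fzcmf] add [gchua,afgez] -> 9 lines: nyhw fxi liew bjid lrv gchua afgez eszmf laub
Hunk 3: at line 2 remove [bjid] add [een] -> 9 lines: nyhw fxi liew een lrv gchua afgez eszmf laub
Hunk 4: at line 6 remove [afgez] add [pvk,mlm,yfrer] -> 11 lines: nyhw fxi liew een lrv gchua pvk mlm yfrer eszmf laub
Hunk 5: at line 3 remove [lrv,gchua,pvk] add [ild] -> 9 lines: nyhw fxi liew een ild mlm yfrer eszmf laub

Answer: nyhw
fxi
liew
een
ild
mlm
yfrer
eszmf
laub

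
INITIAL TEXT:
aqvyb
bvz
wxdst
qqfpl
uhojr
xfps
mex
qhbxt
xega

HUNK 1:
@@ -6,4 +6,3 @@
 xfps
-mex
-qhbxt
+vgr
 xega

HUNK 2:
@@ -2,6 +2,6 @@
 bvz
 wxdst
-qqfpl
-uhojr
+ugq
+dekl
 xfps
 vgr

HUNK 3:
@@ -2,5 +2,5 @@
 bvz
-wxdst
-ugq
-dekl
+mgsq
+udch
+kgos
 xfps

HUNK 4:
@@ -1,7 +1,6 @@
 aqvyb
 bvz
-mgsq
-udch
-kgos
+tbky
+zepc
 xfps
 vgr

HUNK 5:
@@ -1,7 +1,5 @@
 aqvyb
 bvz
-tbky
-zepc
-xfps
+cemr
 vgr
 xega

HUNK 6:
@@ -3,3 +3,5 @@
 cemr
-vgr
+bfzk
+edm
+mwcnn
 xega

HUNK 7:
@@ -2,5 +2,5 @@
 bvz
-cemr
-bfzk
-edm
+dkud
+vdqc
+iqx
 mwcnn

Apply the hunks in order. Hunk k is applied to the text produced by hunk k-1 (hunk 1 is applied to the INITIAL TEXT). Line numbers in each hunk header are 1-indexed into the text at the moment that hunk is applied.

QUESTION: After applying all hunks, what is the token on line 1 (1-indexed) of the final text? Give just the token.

Hunk 1: at line 6 remove [mex,qhbxt] add [vgr] -> 8 lines: aqvyb bvz wxdst qqfpl uhojr xfps vgr xega
Hunk 2: at line 2 remove [qqfpl,uhojr] add [ugq,dekl] -> 8 lines: aqvyb bvz wxdst ugq dekl xfps vgr xega
Hunk 3: at line 2 remove [wxdst,ugq,dekl] add [mgsq,udch,kgos] -> 8 lines: aqvyb bvz mgsq udch kgos xfps vgr xega
Hunk 4: at line 1 remove [mgsq,udch,kgos] add [tbky,zepc] -> 7 lines: aqvyb bvz tbky zepc xfps vgr xega
Hunk 5: at line 1 remove [tbky,zepc,xfps] add [cemr] -> 5 lines: aqvyb bvz cemr vgr xega
Hunk 6: at line 3 remove [vgr] add [bfzk,edm,mwcnn] -> 7 lines: aqvyb bvz cemr bfzk edm mwcnn xega
Hunk 7: at line 2 remove [cemr,bfzk,edm] add [dkud,vdqc,iqx] -> 7 lines: aqvyb bvz dkud vdqc iqx mwcnn xega
Final line 1: aqvyb

Answer: aqvyb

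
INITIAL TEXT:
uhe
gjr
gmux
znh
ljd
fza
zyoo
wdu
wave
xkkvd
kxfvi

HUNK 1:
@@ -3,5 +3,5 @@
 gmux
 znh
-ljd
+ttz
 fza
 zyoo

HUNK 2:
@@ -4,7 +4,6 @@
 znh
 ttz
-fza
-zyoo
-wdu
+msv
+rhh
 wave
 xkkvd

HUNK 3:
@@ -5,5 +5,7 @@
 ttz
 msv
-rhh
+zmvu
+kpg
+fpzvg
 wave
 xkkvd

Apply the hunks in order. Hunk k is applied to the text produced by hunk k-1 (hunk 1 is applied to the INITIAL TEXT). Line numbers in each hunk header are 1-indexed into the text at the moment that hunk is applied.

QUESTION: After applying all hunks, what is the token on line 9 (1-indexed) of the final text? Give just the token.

Hunk 1: at line 3 remove [ljd] add [ttz] -> 11 lines: uhe gjr gmux znh ttz fza zyoo wdu wave xkkvd kxfvi
Hunk 2: at line 4 remove [fza,zyoo,wdu] add [msv,rhh] -> 10 lines: uhe gjr gmux znh ttz msv rhh wave xkkvd kxfvi
Hunk 3: at line 5 remove [rhh] add [zmvu,kpg,fpzvg] -> 12 lines: uhe gjr gmux znh ttz msv zmvu kpg fpzvg wave xkkvd kxfvi
Final line 9: fpzvg

Answer: fpzvg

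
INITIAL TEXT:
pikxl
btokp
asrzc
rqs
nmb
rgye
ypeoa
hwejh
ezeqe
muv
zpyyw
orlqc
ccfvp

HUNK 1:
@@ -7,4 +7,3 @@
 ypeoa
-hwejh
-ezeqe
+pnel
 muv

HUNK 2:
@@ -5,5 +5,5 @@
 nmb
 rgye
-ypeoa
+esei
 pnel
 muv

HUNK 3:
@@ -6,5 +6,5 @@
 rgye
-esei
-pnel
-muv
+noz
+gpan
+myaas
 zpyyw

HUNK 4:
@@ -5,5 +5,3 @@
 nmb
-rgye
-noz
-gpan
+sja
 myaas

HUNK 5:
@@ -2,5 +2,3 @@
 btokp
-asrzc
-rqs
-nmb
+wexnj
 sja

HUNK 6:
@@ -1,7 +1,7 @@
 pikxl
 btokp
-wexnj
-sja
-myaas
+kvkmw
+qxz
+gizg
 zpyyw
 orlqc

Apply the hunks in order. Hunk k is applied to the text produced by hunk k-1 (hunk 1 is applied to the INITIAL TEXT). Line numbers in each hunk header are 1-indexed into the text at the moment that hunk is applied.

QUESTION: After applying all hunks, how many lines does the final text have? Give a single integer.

Answer: 8

Derivation:
Hunk 1: at line 7 remove [hwejh,ezeqe] add [pnel] -> 12 lines: pikxl btokp asrzc rqs nmb rgye ypeoa pnel muv zpyyw orlqc ccfvp
Hunk 2: at line 5 remove [ypeoa] add [esei] -> 12 lines: pikxl btokp asrzc rqs nmb rgye esei pnel muv zpyyw orlqc ccfvp
Hunk 3: at line 6 remove [esei,pnel,muv] add [noz,gpan,myaas] -> 12 lines: pikxl btokp asrzc rqs nmb rgye noz gpan myaas zpyyw orlqc ccfvp
Hunk 4: at line 5 remove [rgye,noz,gpan] add [sja] -> 10 lines: pikxl btokp asrzc rqs nmb sja myaas zpyyw orlqc ccfvp
Hunk 5: at line 2 remove [asrzc,rqs,nmb] add [wexnj] -> 8 lines: pikxl btokp wexnj sja myaas zpyyw orlqc ccfvp
Hunk 6: at line 1 remove [wexnj,sja,myaas] add [kvkmw,qxz,gizg] -> 8 lines: pikxl btokp kvkmw qxz gizg zpyyw orlqc ccfvp
Final line count: 8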